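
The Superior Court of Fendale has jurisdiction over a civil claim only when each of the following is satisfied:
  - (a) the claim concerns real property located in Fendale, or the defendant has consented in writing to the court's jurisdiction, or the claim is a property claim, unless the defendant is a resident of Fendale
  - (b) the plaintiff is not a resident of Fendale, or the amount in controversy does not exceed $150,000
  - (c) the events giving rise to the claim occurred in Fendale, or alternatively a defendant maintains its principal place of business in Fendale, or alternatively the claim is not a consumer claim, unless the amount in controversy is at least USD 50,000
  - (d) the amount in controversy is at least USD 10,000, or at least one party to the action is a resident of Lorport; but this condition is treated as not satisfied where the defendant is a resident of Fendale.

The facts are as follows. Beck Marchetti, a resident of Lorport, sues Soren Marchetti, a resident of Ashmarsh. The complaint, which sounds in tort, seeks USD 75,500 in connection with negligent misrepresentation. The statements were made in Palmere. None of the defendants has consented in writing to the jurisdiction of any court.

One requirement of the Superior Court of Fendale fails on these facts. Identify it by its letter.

The Superior Court of Fendale:
  (a) The claim does not concern real property; no such written consent has been filed; the claim is a tort claim, not a property claim — no alternative holds. And the defendant resides in Ashmarsh, not Fendale, so the proviso does not save it. Not satisfied.
  (b) The plaintiff resides in Lorport, which is not Fendale, so this disjunct is met. Condition met.
  (c) The claim is a tort claim, not a consumer claim, so this disjunct is met. Satisfied.
  (d) The amount in controversy is 75,500 dollars, which meets the USD 10,000 floor — that alternative is enough. And the carve-out is inapplicable — the defendant resides in Ashmarsh, not Fendale. Condition met.
Only condition (a) fails.

(a)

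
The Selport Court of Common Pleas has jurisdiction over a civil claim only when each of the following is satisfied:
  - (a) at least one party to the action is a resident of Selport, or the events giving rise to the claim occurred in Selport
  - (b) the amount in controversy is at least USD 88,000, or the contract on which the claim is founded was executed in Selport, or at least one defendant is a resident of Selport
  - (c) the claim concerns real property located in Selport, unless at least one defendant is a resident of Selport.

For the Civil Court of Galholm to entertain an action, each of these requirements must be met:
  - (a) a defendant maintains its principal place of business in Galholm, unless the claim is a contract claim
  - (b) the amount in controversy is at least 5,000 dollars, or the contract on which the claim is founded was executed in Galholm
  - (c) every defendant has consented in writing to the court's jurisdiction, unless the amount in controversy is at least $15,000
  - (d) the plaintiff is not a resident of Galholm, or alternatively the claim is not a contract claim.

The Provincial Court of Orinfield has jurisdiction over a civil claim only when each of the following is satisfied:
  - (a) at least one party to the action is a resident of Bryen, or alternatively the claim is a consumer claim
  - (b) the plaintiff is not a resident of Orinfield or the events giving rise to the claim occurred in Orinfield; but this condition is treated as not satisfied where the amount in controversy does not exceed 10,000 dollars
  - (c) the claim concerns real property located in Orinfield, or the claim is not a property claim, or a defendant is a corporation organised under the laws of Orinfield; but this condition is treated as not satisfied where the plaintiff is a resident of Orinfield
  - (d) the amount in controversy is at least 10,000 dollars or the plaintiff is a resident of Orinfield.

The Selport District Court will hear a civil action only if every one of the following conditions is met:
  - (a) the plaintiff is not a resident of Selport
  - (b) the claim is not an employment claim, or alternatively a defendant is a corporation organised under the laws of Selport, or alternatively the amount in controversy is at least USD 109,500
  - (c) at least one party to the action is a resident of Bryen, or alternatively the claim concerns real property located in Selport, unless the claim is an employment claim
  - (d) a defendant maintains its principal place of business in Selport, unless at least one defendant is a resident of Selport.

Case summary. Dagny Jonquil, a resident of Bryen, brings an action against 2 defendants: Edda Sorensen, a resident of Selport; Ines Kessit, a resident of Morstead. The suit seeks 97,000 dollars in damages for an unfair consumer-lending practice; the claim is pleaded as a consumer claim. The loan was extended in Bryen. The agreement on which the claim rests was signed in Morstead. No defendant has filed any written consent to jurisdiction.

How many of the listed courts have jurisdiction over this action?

The Selport Court of Common Pleas:
  (a) Edda Sorensen resides in Selport, so one alternative holds. Satisfied.
  (b) The amount in controversy is USD 97,000, which meets the $88,000 floor, which satisfies one of the alternatives. Met.
  (c) The claim does not concern real property. However, Edda Sorensen resides in Selport, so the 'unless' proviso supplies this condition. Met.
  → The court has jurisdiction.
The Civil Court of Galholm:
  (a) No defendant is a corporation. And the claim is a consumer claim, not a contract claim, so the proviso does not save it. Condition not met.
  (b) The amount in controversy is USD 97,000, which meets the USD 5,000 floor, so one alternative holds. Satisfied.
  (c) No such written consent has been filed. The proviso rescues it, though: the amount in controversy is USD 97,000, which meets the USD 15,000 floor. Met.
  (d) The plaintiff resides in Bryen, which is not Galholm — that alternative is enough. Condition met.
  → No jurisdiction.
The Provincial Court of Orinfield:
  (a) Dagny Jonquil resides in Bryen — that alternative is enough. Met.
  (b) The plaintiff resides in Bryen, which is not Orinfield — that alternative is enough. The exception is not triggered, since the amount in controversy is $97,000, above the 10,000 dollars ceiling. Satisfied.
  (c) The claim is a consumer claim, not a property claim — that alternative is enough. The exception is not triggered, since the plaintiff resides in Bryen, not Orinfield. Satisfied.
  (d) The amount in controversy is USD 97,000, which meets the $10,000 floor, so this disjunct is met. Condition met.
  → Jurisdiction lies.
The Selport District Court:
  (a) The plaintiff resides in Bryen, which is not Selport. Condition met.
  (b) The claim is a consumer claim, not an employment claim, which satisfies one of the alternatives. Satisfied.
  (c) Dagny Jonquil resides in Bryen, so one alternative holds. Met.
  (d) No defendant is a corporation. The proviso rescues it, though: Edda Sorensen resides in Selport. Satisfied.
  → Every requirement is satisfied — jurisdiction.
Courts with jurisdiction: the Selport Court of Common Pleas, the Provincial Court of Orinfield, the Selport District Court — 3 in total.

3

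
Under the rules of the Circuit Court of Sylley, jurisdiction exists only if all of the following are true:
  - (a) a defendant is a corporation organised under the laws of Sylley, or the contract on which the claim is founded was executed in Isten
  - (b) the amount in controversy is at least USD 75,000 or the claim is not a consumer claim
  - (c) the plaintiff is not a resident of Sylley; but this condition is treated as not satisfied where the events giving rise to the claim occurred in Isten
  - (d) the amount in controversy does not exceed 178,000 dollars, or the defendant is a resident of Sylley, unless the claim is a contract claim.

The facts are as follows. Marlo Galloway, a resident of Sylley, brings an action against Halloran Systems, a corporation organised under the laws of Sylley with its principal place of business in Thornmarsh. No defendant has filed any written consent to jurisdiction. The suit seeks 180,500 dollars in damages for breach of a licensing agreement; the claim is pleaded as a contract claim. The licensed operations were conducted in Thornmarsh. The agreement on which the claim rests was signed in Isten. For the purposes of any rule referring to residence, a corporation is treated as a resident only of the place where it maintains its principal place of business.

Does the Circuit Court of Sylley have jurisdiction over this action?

No

The Circuit Court of Sylley:
  (a) Halloran Systems is organised under the laws of Sylley, so one alternative holds. Condition met.
  (b) The amount in controversy is $180,500, which meets the 75,000 dollars floor, so this disjunct is met. Met.
  (c) The plaintiff resides in Sylley. Not satisfied.
  (d) The amount in controversy is 180,500 dollars, above the 178,000 dollars ceiling; the defendant resides in Thornmarsh, not Sylley — every alternative fails. But the claim is a contract claim, and the 'unless' clause therefore excuses the requirement. Met.
  → Not every requirement is met — no jurisdiction.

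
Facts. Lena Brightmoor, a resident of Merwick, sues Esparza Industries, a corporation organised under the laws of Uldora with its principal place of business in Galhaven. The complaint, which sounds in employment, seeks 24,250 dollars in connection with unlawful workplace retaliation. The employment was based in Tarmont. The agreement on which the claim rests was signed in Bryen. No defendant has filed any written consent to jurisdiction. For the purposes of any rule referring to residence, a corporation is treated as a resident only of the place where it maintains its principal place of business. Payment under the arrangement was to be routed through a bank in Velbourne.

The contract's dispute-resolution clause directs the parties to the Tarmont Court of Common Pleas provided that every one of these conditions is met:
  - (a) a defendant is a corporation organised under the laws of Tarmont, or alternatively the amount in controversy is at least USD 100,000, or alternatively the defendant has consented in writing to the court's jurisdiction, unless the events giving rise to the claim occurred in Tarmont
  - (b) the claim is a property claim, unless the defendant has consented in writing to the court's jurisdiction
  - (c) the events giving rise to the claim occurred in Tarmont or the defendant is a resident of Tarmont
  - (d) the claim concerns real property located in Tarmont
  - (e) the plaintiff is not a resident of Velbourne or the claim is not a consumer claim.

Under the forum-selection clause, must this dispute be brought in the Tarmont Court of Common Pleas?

No

The Tarmont Court of Common Pleas:
  (a) The corporate defendant(s) are organised in Uldora, not Tarmont; the amount in controversy is $24,250, below the $100,000 floor; no such written consent has been filed — every alternative fails. But the operative events occurred in Tarmont, and the 'unless' clause therefore excuses the requirement. Met.
  (b) The claim is an employment claim, not a property claim. The proviso offers no rescue either, since no such written consent has been filed. Fails.
  (c) The operative events occurred in Tarmont — that alternative is enough. Met.
  (d) The claim does not concern real property. Not satisfied.
  (e) The plaintiff resides in Merwick, which is not Velbourne — that alternative is enough. Met.
  → The clause does not apply.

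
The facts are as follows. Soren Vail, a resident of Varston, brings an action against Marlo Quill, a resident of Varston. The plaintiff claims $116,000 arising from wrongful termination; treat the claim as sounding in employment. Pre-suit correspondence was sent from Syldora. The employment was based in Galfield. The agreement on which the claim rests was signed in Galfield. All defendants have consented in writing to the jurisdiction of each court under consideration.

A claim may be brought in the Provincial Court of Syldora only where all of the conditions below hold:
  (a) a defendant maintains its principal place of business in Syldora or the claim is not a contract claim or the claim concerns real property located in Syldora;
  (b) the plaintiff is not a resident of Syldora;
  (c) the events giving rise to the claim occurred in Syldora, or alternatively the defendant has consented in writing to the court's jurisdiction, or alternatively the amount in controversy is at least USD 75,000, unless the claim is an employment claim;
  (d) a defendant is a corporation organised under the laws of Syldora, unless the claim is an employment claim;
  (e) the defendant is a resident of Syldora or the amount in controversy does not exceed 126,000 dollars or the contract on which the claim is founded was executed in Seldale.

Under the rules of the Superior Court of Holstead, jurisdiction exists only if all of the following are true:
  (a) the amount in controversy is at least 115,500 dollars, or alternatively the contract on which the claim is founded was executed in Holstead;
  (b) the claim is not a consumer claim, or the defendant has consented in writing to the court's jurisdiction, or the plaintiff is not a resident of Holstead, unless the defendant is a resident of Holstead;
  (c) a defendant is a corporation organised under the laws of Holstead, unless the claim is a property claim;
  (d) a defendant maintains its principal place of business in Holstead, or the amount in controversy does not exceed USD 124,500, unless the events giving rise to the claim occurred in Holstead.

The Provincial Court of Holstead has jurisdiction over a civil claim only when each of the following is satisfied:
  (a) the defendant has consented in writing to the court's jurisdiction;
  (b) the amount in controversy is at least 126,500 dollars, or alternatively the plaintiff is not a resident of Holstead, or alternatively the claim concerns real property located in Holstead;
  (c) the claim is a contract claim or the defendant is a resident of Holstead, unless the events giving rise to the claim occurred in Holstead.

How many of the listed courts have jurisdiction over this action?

1

The Provincial Court of Syldora:
  (a) The claim is an employment claim, not a contract claim, which satisfies one of the alternatives. Met.
  (b) The plaintiff resides in Varston, which is not Syldora. Met.
  (c) Every defendant has filed written consent, which satisfies one of the alternatives. Met.
  (d) No defendant is a corporation. But the claim is an employment claim, and the 'unless' clause therefore excuses the requirement. Met.
  (e) The amount in controversy is USD 116,000, within the 126,000 dollars ceiling, which satisfies one of the alternatives. Satisfied.
  → Every requirement is satisfied — jurisdiction.
The Superior Court of Holstead:
  (a) The amount in controversy is USD 116,000, which meets the $115,500 floor, so this disjunct is met. Satisfied.
  (b) The claim is an employment claim, not a consumer claim, so this disjunct is met. Satisfied.
  (c) No defendant is a corporation. The proviso offers no rescue either, since the claim is an employment claim, not a property claim. Not met.
  (d) The amount in controversy is $116,000, within the 124,500 dollars ceiling, so one alternative holds. Met.
  → Not every requirement is met — no jurisdiction.
The Provincial Court of Holstead:
  (a) Every defendant has filed written consent. Met.
  (b) The plaintiff resides in Varston, which is not Holstead, which satisfies one of the alternatives. Condition met.
  (c) The claim is an employment claim, not a contract claim; the defendant resides in Varston, not Holstead — none of the alternatives is met. And the operative events occurred in Galfield, not Holstead, so the proviso does not save it. Not satisfied.
  → The court lacks jurisdiction.
Courts with jurisdiction: the Provincial Court of Syldora — 1 in total.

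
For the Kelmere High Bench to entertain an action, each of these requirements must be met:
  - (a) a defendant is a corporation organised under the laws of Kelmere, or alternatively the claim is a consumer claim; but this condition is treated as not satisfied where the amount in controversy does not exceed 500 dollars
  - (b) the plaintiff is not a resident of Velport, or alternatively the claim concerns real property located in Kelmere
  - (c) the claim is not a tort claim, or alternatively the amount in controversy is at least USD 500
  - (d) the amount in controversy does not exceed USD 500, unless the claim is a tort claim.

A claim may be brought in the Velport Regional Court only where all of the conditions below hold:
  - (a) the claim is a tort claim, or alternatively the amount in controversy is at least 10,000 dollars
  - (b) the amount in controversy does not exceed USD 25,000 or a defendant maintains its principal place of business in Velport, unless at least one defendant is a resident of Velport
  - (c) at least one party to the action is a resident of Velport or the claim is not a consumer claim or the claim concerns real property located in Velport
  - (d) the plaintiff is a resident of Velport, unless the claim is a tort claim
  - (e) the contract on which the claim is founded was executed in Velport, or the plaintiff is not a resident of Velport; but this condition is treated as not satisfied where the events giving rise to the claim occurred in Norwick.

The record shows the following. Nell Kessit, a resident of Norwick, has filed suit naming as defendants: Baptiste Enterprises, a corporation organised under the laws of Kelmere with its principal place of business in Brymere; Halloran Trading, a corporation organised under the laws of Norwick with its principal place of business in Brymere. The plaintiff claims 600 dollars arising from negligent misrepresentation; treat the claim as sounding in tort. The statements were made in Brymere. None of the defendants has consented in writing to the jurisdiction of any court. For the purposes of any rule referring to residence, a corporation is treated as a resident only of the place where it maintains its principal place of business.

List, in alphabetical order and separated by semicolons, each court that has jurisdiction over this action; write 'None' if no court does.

the Kelmere High Bench; the Velport Regional Court

The Kelmere High Bench:
  (a) Baptiste Enterprises is organised under the laws of Kelmere, so this disjunct is met. The exception is not triggered, since the amount in controversy is USD 600, above the $500 ceiling. Met.
  (b) The plaintiff resides in Norwick, which is not Velport, so one alternative holds. Satisfied.
  (c) The amount in controversy is USD 600, which meets the USD 500 floor, so one alternative holds. Met.
  (d) The amount in controversy is $600, above the 500 dollars ceiling. But the claim is a tort claim, and the 'unless' clause therefore excuses the requirement. Condition met.
  → All conditions met; jurisdiction exists.
The Velport Regional Court:
  (a) The claim is a tort claim, so one alternative holds. Condition met.
  (b) The amount in controversy is $600, within the 25,000 dollars ceiling, so one alternative holds. Satisfied.
  (c) The claim is a tort claim, not a consumer claim, so this disjunct is met. Satisfied.
  (d) The plaintiff resides in Norwick, not Velport. But the claim is a tort claim, and the 'unless' clause therefore excuses the requirement. Met.
  (e) The plaintiff resides in Norwick, which is not Velport, which satisfies one of the alternatives. The carve-out does not apply: the operative events occurred in Brymere, not Norwick. Satisfied.
  → All conditions met; jurisdiction exists.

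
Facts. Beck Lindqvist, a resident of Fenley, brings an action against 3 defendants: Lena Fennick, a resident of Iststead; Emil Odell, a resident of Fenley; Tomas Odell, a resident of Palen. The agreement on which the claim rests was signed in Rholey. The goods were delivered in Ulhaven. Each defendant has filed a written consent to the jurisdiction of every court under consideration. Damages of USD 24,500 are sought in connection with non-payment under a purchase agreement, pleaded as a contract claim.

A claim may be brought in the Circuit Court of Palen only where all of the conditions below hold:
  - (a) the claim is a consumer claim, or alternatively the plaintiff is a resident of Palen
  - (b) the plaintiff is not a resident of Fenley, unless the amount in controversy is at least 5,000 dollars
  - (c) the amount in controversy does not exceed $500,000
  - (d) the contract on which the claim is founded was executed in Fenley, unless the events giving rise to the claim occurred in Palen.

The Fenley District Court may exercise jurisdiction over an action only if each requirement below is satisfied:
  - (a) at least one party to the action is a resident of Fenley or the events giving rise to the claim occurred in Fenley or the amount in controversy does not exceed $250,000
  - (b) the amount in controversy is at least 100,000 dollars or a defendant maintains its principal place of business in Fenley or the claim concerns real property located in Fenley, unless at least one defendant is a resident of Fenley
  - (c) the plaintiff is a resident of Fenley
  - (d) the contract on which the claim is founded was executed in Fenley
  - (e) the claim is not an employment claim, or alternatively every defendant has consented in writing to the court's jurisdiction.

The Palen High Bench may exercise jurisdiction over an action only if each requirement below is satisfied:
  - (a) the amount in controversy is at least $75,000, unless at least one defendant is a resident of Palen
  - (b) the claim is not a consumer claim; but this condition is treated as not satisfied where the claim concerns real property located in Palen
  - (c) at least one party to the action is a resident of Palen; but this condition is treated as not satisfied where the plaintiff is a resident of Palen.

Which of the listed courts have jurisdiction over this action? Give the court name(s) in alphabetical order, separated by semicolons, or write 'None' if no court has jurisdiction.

the Palen High Bench

The Circuit Court of Palen:
  (a) The claim is a contract claim, not a consumer claim; the plaintiff resides in Fenley, not Palen — none of the alternatives is met. Not met.
  (b) The plaintiff resides in Fenley. But the amount in controversy is $24,500, which meets the 5,000 dollars floor, and the 'unless' clause therefore excuses the requirement. Met.
  (c) The amount in controversy is USD 24,500, within the USD 500,000 ceiling. Met.
  (d) The contract was executed in Rholey, not Fenley. Nor does the 'unless' clause help: the operative events occurred in Ulhaven, not Palen. Not satisfied.
  → No jurisdiction.
The Fenley District Court:
  (a) Beck Lindqvist resides in Fenley — that alternative is enough. Met.
  (b) The amount in controversy is USD 24,500, below the USD 100,000 floor; no defendant is a corporation; the claim does not concern real property — no alternative holds. But Emil Odell resides in Fenley, and the 'unless' clause therefore excuses the requirement. Met.
  (c) The plaintiff resides in Fenley. Condition met.
  (d) The contract was executed in Rholey, not Fenley. Not satisfied.
  (e) The claim is a contract claim, not an employment claim, so this disjunct is met. Condition met.
  → At least one condition fails; no jurisdiction.
The Palen High Bench:
  (a) The amount in controversy is 24,500 dollars, below the USD 75,000 floor. But Tomas Odell resides in Palen, and the 'unless' clause therefore excuses the requirement. Satisfied.
  (b) The claim is a contract claim, not a consumer claim. The carve-out does not apply: the claim does not concern real property. Condition met.
  (c) Tomas Odell resides in Palen. The exception is not triggered, since the plaintiff resides in Fenley, not Palen. Condition met.
  → All conditions met; jurisdiction exists.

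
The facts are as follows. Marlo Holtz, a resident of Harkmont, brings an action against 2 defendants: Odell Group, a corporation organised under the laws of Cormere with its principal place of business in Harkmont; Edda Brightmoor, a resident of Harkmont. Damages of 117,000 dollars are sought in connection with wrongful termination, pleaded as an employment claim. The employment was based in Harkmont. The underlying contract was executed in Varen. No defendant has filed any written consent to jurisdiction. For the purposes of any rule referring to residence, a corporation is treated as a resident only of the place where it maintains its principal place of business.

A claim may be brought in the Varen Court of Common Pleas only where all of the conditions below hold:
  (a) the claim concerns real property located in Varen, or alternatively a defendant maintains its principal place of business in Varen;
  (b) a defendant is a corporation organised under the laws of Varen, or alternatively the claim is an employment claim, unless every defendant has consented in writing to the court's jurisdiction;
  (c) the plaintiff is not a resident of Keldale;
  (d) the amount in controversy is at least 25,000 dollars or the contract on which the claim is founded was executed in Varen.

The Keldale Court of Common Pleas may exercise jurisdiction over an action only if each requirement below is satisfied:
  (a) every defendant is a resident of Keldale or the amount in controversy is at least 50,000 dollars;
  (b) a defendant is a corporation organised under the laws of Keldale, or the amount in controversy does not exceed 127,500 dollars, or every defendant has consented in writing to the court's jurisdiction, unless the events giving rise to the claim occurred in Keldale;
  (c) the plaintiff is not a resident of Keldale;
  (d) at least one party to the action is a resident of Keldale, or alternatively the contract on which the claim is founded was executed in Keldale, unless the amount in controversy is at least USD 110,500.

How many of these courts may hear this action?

1

The Varen Court of Common Pleas:
  (a) The claim does not concern real property; the corporate defendant(s) have their principal place of business in Harkmont, not Varen — every alternative fails. Not satisfied.
  (b) The claim is an employment claim, so this disjunct is met. Condition met.
  (c) The plaintiff resides in Harkmont, which is not Keldale. Met.
  (d) The amount in controversy is USD 117,000, which meets the $25,000 floor, so this disjunct is met. Met.
  → The court lacks jurisdiction.
The Keldale Court of Common Pleas:
  (a) The amount in controversy is 117,000 dollars, which meets the USD 50,000 floor, which satisfies one of the alternatives. Satisfied.
  (b) The amount in controversy is $117,000, within the USD 127,500 ceiling, so this disjunct is met. Condition met.
  (c) The plaintiff resides in Harkmont, which is not Keldale. Satisfied.
  (d) No party resides in Keldale; the contract was executed in Varen, not Keldale — none of the alternatives is met. The proviso rescues it, though: the amount in controversy is $117,000, which meets the 110,500 dollars floor. Satisfied.
  → The court has jurisdiction.
Courts with jurisdiction: the Keldale Court of Common Pleas — 1 in total.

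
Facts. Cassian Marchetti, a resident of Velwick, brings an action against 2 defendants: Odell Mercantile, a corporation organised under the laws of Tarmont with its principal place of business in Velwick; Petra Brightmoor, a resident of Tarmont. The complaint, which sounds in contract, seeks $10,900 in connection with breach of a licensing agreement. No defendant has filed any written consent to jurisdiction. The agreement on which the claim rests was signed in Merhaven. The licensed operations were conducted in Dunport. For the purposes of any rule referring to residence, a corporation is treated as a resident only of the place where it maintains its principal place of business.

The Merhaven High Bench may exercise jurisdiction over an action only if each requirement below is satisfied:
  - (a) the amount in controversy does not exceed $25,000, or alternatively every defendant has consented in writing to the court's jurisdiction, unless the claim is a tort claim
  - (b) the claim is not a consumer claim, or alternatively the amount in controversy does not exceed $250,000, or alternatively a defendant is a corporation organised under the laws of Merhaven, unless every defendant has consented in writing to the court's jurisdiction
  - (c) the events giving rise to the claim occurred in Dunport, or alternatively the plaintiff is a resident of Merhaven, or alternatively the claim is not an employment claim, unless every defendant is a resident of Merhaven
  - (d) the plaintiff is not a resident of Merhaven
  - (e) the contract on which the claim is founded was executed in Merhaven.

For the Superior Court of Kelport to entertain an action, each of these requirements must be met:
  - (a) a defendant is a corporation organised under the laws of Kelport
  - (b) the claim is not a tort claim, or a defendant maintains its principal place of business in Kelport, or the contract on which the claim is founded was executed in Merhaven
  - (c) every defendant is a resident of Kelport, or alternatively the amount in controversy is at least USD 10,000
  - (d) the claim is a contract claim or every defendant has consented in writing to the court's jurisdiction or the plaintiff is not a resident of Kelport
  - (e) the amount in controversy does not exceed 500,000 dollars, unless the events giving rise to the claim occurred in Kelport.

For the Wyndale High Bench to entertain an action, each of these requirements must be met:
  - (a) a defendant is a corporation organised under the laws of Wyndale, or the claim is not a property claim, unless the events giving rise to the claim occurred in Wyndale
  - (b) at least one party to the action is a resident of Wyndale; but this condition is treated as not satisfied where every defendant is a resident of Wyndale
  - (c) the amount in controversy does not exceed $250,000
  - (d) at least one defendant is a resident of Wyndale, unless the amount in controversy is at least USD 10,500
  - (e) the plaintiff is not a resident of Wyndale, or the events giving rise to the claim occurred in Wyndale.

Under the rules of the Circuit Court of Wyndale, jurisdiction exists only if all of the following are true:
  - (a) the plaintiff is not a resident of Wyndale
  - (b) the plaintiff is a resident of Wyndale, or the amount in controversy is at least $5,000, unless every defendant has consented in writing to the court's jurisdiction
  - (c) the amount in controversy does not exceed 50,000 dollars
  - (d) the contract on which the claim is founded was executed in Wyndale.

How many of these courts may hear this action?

The Merhaven High Bench:
  (a) The amount in controversy is $10,900, within the USD 25,000 ceiling, so one alternative holds. Condition met.
  (b) The claim is a contract claim, not a consumer claim, which satisfies one of the alternatives. Condition met.
  (c) The operative events occurred in Dunport — that alternative is enough. Satisfied.
  (d) The plaintiff resides in Velwick, which is not Merhaven. Satisfied.
  (e) The contract was executed in Merhaven. Satisfied.
  → The court has jurisdiction.
The Superior Court of Kelport:
  (a) The corporate defendant(s) are organised in Tarmont, not Kelport. Not met.
  (b) The claim is a contract claim, not a tort claim — that alternative is enough. Satisfied.
  (c) The amount in controversy is 10,900 dollars, which meets the 10,000 dollars floor, so this disjunct is met. Met.
  (d) The claim is a contract claim, so one alternative holds. Satisfied.
  (e) The amount in controversy is 10,900 dollars, within the $500,000 ceiling. Met.
  → At least one condition fails; no jurisdiction.
The Wyndale High Bench:
  (a) The claim is a contract claim, not a property claim — that alternative is enough. Met.
  (b) No party resides in Wyndale. Condition not met.
  (c) The amount in controversy is $10,900, within the USD 250,000 ceiling. Condition met.
  (d) No defendant resides in Wyndale (they reside in Velwick, Tarmont). However, the amount in controversy is USD 10,900, which meets the 10,500 dollars floor, so the 'unless' proviso supplies this condition. Condition met.
  (e) The plaintiff resides in Velwick, which is not Wyndale, which satisfies one of the alternatives. Met.
  → Not every requirement is met — no jurisdiction.
The Circuit Court of Wyndale:
  (a) The plaintiff resides in Velwick, which is not Wyndale. Met.
  (b) The amount in controversy is 10,900 dollars, which meets the 5,000 dollars floor, which satisfies one of the alternatives. Satisfied.
  (c) The amount in controversy is $10,900, within the $50,000 ceiling. Met.
  (d) The contract was executed in Merhaven, not Wyndale. Not satisfied.
  → At least one condition fails; no jurisdiction.
Courts with jurisdiction: the Merhaven High Bench — 1 in total.

1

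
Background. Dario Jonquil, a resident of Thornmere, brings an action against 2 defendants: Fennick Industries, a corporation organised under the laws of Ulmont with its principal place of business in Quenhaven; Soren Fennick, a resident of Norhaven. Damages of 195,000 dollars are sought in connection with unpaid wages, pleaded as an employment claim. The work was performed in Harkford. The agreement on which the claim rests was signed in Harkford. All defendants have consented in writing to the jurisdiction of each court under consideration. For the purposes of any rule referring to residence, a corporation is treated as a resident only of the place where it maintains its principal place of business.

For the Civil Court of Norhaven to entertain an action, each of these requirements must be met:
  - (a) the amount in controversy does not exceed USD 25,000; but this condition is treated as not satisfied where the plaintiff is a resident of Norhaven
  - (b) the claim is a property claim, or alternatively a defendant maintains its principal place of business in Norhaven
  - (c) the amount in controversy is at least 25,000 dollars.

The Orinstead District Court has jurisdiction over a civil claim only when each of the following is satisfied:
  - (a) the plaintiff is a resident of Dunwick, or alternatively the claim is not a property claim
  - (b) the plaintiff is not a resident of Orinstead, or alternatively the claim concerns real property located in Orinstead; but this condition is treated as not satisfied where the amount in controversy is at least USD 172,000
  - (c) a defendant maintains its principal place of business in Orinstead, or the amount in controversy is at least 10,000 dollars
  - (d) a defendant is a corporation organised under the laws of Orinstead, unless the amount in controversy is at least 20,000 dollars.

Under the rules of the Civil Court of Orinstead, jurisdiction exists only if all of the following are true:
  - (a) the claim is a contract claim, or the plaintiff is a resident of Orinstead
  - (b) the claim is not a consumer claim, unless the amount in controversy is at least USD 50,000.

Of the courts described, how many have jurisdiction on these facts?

The Civil Court of Norhaven:
  (a) The amount in controversy is $195,000, above the 25,000 dollars ceiling. Not satisfied.
  (b) The claim is an employment claim, not a property claim; the corporate defendant(s) have their principal place of business in Quenhaven, not Norhaven — none of the alternatives is met. Not met.
  (c) The amount in controversy is $195,000, which meets the 25,000 dollars floor. Met.
  → Not every requirement is met — no jurisdiction.
The Orinstead District Court:
  (a) The claim is an employment claim, not a property claim, so this disjunct is met. Condition met.
  (b) The plaintiff resides in Thornmere, which is not Orinstead — that alternative is enough. But the amount in controversy is USD 195,000, which meets the 172,000 dollars floor, triggering the carve-out and defeating this condition. Fails.
  (c) The amount in controversy is 195,000 dollars, which meets the $10,000 floor, which satisfies one of the alternatives. Met.
  (d) The corporate defendant(s) are organised in Ulmont, not Orinstead. But the amount in controversy is $195,000, which meets the $20,000 floor, and the 'unless' clause therefore excuses the requirement. Met.
  → No jurisdiction.
The Civil Court of Orinstead:
  (a) The claim is an employment claim, not a contract claim; the plaintiff resides in Thornmere, not Orinstead — none of the alternatives is met. Condition not met.
  (b) The claim is an employment claim, not a consumer claim. Met.
  → Not every requirement is met — no jurisdiction.
No court satisfies all of its conditions.

0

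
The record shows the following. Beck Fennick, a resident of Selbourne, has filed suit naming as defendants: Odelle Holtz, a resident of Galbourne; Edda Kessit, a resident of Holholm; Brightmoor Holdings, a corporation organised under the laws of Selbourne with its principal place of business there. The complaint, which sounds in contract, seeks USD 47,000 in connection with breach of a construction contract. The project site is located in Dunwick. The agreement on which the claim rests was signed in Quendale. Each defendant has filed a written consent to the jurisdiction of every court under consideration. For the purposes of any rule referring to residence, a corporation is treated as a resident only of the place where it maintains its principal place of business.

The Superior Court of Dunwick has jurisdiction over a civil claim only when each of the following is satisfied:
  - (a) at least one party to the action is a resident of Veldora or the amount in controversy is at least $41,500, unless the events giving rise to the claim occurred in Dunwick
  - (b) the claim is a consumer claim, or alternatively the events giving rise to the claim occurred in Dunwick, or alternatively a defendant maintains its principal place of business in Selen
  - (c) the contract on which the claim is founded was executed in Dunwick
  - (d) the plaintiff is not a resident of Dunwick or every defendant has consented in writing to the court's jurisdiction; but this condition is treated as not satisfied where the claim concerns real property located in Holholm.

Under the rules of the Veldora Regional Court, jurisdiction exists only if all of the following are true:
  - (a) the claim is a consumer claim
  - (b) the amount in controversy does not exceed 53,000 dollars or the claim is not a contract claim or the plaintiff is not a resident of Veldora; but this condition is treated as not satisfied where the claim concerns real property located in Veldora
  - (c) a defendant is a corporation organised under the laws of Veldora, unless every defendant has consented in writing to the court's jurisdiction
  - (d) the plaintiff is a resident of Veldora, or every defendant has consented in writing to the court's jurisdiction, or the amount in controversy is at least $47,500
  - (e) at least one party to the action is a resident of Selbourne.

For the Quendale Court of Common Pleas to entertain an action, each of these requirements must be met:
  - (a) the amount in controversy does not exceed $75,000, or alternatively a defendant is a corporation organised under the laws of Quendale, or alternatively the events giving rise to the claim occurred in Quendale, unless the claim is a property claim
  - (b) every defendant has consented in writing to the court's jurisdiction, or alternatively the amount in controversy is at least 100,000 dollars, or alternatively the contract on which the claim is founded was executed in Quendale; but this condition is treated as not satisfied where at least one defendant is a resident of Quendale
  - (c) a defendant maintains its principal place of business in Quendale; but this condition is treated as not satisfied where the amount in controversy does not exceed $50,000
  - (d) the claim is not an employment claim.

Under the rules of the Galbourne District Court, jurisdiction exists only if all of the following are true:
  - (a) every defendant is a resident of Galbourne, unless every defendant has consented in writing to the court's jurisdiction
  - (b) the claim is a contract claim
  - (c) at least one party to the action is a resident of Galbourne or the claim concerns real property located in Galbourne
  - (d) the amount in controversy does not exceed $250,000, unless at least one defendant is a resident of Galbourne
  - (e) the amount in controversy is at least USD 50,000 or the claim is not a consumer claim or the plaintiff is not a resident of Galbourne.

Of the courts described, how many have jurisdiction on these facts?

The Superior Court of Dunwick:
  (a) The amount in controversy is $47,000, which meets the $41,500 floor, which satisfies one of the alternatives. Condition met.
  (b) The operative events occurred in Dunwick, which satisfies one of the alternatives. Satisfied.
  (c) The contract was executed in Quendale, not Dunwick. Fails.
  (d) The plaintiff resides in Selbourne, which is not Dunwick, so this disjunct is met. The carve-out does not apply: the claim does not concern real property. Condition met.
  → Not every requirement is met — no jurisdiction.
The Veldora Regional Court:
  (a) The claim is a contract claim, not a consumer claim. Condition not met.
  (b) The amount in controversy is USD 47,000, within the 53,000 dollars ceiling — that alternative is enough. And the carve-out is inapplicable — the claim does not concern real property. Condition met.
  (c) The corporate defendant(s) are organised in Selbourne, not Veldora. But every defendant has filed written consent, and the 'unless' clause therefore excuses the requirement. Met.
  (d) Every defendant has filed written consent, which satisfies one of the alternatives. Satisfied.
  (e) Beck Fennick resides in Selbourne. Met.
  → No jurisdiction.
The Quendale Court of Common Pleas:
  (a) The amount in controversy is 47,000 dollars, within the USD 75,000 ceiling, so one alternative holds. Condition met.
  (b) Every defendant has filed written consent — that alternative is enough. The carve-out does not apply: no defendant resides in Quendale (they reside in Galbourne, Holholm, Selbourne). Condition met.
  (c) The corporate defendant(s) have their principal place of business in Selbourne, not Quendale. Condition not met.
  (d) The claim is a contract claim, not an employment claim. Met.
  → No jurisdiction.
The Galbourne District Court:
  (a) The defendants reside as follows — Odelle Holtz in Galbourne, Edda Kessit in Holholm, Brightmoor Holdings in Selbourne — not all in Galbourne. But every defendant has filed written consent, and the 'unless' clause therefore excuses the requirement. Satisfied.
  (b) The claim is a contract claim. Condition met.
  (c) Odelle Holtz resides in Galbourne — that alternative is enough. Condition met.
  (d) The amount in controversy is $47,000, within the 250,000 dollars ceiling. Satisfied.
  (e) The claim is a contract claim, not a consumer claim, so one alternative holds. Satisfied.
  → Every requirement is satisfied — jurisdiction.
Courts with jurisdiction: the Galbourne District Court — 1 in total.

1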